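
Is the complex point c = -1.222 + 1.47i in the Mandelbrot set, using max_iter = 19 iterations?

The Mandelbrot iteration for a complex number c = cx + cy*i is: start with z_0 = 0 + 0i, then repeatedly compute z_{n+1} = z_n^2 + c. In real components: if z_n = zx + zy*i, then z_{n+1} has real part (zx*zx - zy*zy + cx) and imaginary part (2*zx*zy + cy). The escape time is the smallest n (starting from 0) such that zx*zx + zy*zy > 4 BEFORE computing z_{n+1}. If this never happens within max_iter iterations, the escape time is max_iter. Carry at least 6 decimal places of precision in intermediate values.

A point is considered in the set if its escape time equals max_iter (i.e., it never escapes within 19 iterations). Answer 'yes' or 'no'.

z_0 = 0 + 0i, c = -1.2220 + 1.4700i
Iter 1: z = -1.2220 + 1.4700i, |z|^2 = 3.6542
Iter 2: z = -1.8896 + -2.1227i, |z|^2 = 8.0764
Escaped at iteration 2

Answer: no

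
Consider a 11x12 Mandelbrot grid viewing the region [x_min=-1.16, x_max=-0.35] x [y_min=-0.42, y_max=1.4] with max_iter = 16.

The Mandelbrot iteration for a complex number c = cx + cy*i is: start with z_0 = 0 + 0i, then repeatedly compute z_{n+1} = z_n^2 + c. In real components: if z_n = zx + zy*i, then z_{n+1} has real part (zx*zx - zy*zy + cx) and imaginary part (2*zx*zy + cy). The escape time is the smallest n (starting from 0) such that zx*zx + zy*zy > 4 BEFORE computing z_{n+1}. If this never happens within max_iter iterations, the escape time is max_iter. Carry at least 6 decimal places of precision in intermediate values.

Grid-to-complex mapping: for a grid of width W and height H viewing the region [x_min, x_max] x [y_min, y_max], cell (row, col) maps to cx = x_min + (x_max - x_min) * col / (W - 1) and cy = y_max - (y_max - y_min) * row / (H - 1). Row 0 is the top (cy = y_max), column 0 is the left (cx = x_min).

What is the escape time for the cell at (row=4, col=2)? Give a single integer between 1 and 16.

z_0 = 0 + 0i, c = -0.9980 + 0.7382i
Iter 1: z = -0.9980 + 0.7382i, |z|^2 = 1.5409
Iter 2: z = -0.5469 + -0.7352i, |z|^2 = 0.8397
Iter 3: z = -1.2395 + 1.5424i, |z|^2 = 3.9152
Iter 4: z = -1.8407 + -3.0853i, |z|^2 = 12.9070
Escaped at iteration 4

Answer: 4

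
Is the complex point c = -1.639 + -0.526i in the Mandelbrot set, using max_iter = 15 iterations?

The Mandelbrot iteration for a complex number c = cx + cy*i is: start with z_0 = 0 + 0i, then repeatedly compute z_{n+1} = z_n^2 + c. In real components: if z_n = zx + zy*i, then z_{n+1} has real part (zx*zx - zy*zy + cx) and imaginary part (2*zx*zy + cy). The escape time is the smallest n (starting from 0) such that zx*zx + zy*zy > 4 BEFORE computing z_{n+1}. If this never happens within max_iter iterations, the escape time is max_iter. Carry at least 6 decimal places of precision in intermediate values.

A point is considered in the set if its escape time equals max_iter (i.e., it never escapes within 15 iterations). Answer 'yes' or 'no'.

Answer: no

Derivation:
z_0 = 0 + 0i, c = -1.6390 + -0.5260i
Iter 1: z = -1.6390 + -0.5260i, |z|^2 = 2.9630
Iter 2: z = 0.7706 + 1.1982i, |z|^2 = 2.0296
Iter 3: z = -2.4809 + 1.3208i, |z|^2 = 7.8992
Escaped at iteration 3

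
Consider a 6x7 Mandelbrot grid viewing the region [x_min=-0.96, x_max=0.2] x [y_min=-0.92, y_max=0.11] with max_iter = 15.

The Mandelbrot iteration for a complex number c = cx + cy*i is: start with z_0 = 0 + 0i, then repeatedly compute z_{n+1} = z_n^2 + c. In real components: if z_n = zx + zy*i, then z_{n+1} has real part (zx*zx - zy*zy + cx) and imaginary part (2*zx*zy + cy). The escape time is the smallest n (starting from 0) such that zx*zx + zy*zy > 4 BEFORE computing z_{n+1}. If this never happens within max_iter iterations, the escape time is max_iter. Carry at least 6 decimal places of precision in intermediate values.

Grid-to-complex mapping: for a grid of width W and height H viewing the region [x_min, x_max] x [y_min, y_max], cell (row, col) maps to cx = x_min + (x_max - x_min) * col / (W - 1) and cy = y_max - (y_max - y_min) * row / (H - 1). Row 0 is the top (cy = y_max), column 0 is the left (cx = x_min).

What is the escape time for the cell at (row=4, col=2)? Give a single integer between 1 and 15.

z_0 = 0 + 0i, c = -0.4960 + -0.5767i
Iter 1: z = -0.4960 + -0.5767i, |z|^2 = 0.5786
Iter 2: z = -0.5825 + -0.0046i, |z|^2 = 0.3394
Iter 3: z = -0.1567 + -0.5713i, |z|^2 = 0.3509
Iter 4: z = -0.7978 + -0.3976i, |z|^2 = 0.7946
Iter 5: z = -0.0176 + 0.0578i, |z|^2 = 0.0037
Iter 6: z = -0.4990 + -0.5787i, |z|^2 = 0.5839
Iter 7: z = -0.5819 + 0.0009i, |z|^2 = 0.3386
Iter 8: z = -0.1574 + -0.5777i, |z|^2 = 0.3586
Iter 9: z = -0.8050 + -0.3947i, |z|^2 = 0.8038
Iter 10: z = -0.0038 + 0.0589i, |z|^2 = 0.0035
Iter 11: z = -0.4995 + -0.5771i, |z|^2 = 0.5825
Iter 12: z = -0.5796 + -0.0002i, |z|^2 = 0.3359
Iter 13: z = -0.1601 + -0.5765i, |z|^2 = 0.3579
Iter 14: z = -0.8027 + -0.3921i, |z|^2 = 0.7981

Answer: 15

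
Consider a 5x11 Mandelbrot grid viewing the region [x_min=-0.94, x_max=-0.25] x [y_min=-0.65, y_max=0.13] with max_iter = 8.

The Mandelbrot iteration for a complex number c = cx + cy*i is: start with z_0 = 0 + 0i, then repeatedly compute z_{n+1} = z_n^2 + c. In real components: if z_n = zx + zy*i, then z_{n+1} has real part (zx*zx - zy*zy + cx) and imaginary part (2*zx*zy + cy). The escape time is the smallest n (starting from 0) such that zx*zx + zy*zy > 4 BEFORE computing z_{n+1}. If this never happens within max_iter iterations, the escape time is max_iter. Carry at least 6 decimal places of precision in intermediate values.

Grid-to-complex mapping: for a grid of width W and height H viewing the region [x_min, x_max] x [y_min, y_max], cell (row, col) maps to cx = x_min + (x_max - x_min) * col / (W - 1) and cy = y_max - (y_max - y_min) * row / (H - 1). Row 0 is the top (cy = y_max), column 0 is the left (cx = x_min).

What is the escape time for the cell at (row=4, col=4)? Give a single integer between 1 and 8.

z_0 = 0 + 0i, c = -0.2500 + -0.1820i
Iter 1: z = -0.2500 + -0.1820i, |z|^2 = 0.0956
Iter 2: z = -0.2206 + -0.0910i, |z|^2 = 0.0570
Iter 3: z = -0.2096 + -0.1418i, |z|^2 = 0.0641
Iter 4: z = -0.2262 + -0.1225i, |z|^2 = 0.0662
Iter 5: z = -0.2139 + -0.1266i, |z|^2 = 0.0618
Iter 6: z = -0.2203 + -0.1279i, |z|^2 = 0.0649
Iter 7: z = -0.2178 + -0.1257i, |z|^2 = 0.0632

Answer: 8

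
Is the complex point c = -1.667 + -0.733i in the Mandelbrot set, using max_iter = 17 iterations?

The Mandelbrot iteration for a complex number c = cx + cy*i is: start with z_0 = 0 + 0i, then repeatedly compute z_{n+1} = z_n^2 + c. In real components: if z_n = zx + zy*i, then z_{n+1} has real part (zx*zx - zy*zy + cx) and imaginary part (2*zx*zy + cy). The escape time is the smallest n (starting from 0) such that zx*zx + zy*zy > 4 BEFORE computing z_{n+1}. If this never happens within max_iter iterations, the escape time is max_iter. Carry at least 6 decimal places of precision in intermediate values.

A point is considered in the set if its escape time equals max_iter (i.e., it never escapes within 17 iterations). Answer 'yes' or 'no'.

z_0 = 0 + 0i, c = -1.6670 + -0.7330i
Iter 1: z = -1.6670 + -0.7330i, |z|^2 = 3.3162
Iter 2: z = 0.5746 + 1.7108i, |z|^2 = 3.2571
Iter 3: z = -4.2637 + 1.2331i, |z|^2 = 19.7000
Escaped at iteration 3

Answer: no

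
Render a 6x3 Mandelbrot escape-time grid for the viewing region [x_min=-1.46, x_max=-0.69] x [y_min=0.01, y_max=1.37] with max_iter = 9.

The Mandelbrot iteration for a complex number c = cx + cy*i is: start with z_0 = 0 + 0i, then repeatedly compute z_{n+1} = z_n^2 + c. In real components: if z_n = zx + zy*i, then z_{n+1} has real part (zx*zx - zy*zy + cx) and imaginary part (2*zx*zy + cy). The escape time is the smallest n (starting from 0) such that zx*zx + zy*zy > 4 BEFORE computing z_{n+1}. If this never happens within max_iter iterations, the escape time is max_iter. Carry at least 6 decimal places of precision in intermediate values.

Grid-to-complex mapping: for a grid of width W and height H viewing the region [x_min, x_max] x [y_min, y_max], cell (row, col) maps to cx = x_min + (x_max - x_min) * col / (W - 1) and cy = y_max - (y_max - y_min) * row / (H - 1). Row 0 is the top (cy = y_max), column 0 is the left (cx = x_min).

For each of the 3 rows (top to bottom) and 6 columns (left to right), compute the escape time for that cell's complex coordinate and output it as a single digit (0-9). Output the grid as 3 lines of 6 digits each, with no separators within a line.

Answer: 122222
333445
999999

Derivation:
(row=0, col=0): c = -1.4600 + 1.3700i → escape time 1
(row=0, col=1): c = -1.3060 + 1.3700i → escape time 2
(row=0, col=2): c = -1.1520 + 1.3700i → escape time 2
(row=0, col=3): c = -0.9980 + 1.3700i → escape time 2
(row=0, col=4): c = -0.8440 + 1.3700i → escape time 2
(row=0, col=5): c = -0.6900 + 1.3700i → escape time 2
(row=1, col=0): c = -1.4600 + 0.6900i → escape time 3
(row=1, col=1): c = -1.3060 + 0.6900i → escape time 3
(row=1, col=2): c = -1.1520 + 0.6900i → escape time 3
(row=1, col=3): c = -0.9980 + 0.6900i → escape time 4
(row=1, col=4): c = -0.8440 + 0.6900i → escape time 4
(row=1, col=5): c = -0.6900 + 0.6900i → escape time 5
(row=2, col=0): c = -1.4600 + 0.0100i → escape time 9
(row=2, col=1): c = -1.3060 + 0.0100i → escape time 9
(row=2, col=2): c = -1.1520 + 0.0100i → escape time 9
(row=2, col=3): c = -0.9980 + 0.0100i → escape time 9
(row=2, col=4): c = -0.8440 + 0.0100i → escape time 9
(row=2, col=5): c = -0.6900 + 0.0100i → escape time 9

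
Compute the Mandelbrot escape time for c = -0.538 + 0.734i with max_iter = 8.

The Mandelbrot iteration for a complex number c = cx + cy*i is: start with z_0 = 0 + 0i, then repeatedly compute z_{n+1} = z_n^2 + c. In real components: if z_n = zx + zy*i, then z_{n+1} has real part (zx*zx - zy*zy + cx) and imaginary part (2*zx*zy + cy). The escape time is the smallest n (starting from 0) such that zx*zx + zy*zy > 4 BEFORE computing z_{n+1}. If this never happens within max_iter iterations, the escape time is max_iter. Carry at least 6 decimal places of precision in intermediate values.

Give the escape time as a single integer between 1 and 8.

Answer: 6

Derivation:
z_0 = 0 + 0i, c = -0.5380 + 0.7340i
Iter 1: z = -0.5380 + 0.7340i, |z|^2 = 0.8282
Iter 2: z = -0.7873 + -0.0558i, |z|^2 = 0.6230
Iter 3: z = 0.0787 + 0.8218i, |z|^2 = 0.6816
Iter 4: z = -1.2072 + 0.8634i, |z|^2 = 2.2029
Iter 5: z = 0.1739 + -1.3507i, |z|^2 = 1.8546
Iter 6: z = -2.3322 + 0.2644i, |z|^2 = 5.5090
Escaped at iteration 6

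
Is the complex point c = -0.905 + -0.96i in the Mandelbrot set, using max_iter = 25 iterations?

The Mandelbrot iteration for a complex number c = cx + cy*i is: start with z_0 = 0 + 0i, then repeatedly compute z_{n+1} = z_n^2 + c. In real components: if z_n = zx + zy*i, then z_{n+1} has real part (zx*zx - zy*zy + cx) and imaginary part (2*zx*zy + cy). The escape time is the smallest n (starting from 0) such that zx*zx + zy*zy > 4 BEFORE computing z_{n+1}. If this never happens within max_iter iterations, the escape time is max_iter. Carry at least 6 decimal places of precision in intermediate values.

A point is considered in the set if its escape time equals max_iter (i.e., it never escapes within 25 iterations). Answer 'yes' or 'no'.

z_0 = 0 + 0i, c = -0.9050 + -0.9600i
Iter 1: z = -0.9050 + -0.9600i, |z|^2 = 1.7406
Iter 2: z = -1.0076 + 0.7776i, |z|^2 = 1.6199
Iter 3: z = -0.4945 + -2.5270i, |z|^2 = 6.6301
Escaped at iteration 3

Answer: no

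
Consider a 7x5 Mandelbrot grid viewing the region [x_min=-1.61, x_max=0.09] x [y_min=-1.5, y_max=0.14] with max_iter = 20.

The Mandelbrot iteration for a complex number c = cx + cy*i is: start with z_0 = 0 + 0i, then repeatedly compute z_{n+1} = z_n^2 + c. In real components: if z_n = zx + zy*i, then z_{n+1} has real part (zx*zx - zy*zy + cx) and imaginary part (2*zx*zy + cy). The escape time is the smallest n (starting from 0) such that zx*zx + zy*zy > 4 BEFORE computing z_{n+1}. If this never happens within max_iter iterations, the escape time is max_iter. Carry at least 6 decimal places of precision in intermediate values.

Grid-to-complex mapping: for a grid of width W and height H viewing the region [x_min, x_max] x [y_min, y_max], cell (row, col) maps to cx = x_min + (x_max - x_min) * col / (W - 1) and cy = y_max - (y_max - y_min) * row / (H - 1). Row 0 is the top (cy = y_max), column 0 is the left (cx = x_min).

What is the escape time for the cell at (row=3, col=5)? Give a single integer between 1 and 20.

Answer: 10

Derivation:
z_0 = 0 + 0i, c = -0.1933 + -1.0900i
Iter 1: z = -0.1933 + -1.0900i, |z|^2 = 1.2255
Iter 2: z = -1.3441 + -0.6685i, |z|^2 = 2.2534
Iter 3: z = 1.1662 + 0.7071i, |z|^2 = 1.8600
Iter 4: z = 0.6667 + 0.5592i, |z|^2 = 0.7573
Iter 5: z = -0.0615 + -0.3443i, |z|^2 = 0.1223
Iter 6: z = -0.3081 + -1.0476i, |z|^2 = 1.1924
Iter 7: z = -1.1960 + -0.4445i, |z|^2 = 1.6279
Iter 8: z = 1.0394 + -0.0267i, |z|^2 = 1.0810
Iter 9: z = 0.8863 + -1.1455i, |z|^2 = 2.0977
Iter 10: z = -0.7200 + -3.1205i, |z|^2 = 10.2557
Escaped at iteration 10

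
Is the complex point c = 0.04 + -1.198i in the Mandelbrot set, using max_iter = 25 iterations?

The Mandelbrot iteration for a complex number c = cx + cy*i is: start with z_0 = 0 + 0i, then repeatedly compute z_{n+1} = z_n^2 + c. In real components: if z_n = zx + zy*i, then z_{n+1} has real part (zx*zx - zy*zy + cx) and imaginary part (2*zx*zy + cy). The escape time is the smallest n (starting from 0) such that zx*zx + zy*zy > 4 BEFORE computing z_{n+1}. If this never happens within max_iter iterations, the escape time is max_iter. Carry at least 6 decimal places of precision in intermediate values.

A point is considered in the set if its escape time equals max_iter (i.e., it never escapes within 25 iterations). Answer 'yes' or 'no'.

Answer: no

Derivation:
z_0 = 0 + 0i, c = 0.0400 + -1.1980i
Iter 1: z = 0.0400 + -1.1980i, |z|^2 = 1.4368
Iter 2: z = -1.3936 + -1.2938i, |z|^2 = 3.6162
Iter 3: z = 0.3081 + 2.4082i, |z|^2 = 5.8944
Escaped at iteration 3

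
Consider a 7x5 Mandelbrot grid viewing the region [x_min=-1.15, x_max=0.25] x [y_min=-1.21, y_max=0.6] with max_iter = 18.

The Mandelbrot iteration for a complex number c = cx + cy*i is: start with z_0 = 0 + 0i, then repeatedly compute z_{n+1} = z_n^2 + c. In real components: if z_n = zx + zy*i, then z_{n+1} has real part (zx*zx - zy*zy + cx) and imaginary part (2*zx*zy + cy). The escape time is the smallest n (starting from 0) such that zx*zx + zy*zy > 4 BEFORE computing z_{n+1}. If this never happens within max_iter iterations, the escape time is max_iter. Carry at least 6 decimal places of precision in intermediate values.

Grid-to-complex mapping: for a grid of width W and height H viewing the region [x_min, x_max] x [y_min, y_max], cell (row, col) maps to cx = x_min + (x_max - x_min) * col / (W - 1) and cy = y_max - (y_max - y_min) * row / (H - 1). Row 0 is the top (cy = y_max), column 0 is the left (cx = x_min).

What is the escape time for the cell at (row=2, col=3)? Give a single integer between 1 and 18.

Answer: 18

Derivation:
z_0 = 0 + 0i, c = -0.4500 + -0.3050i
Iter 1: z = -0.4500 + -0.3050i, |z|^2 = 0.2955
Iter 2: z = -0.3405 + -0.0305i, |z|^2 = 0.1169
Iter 3: z = -0.3350 + -0.2842i, |z|^2 = 0.1930
Iter 4: z = -0.4186 + -0.1146i, |z|^2 = 0.1883
Iter 5: z = -0.2879 + -0.2091i, |z|^2 = 0.1266
Iter 6: z = -0.4108 + -0.1846i, |z|^2 = 0.2028
Iter 7: z = -0.3153 + -0.1533i, |z|^2 = 0.1229
Iter 8: z = -0.3741 + -0.2083i, |z|^2 = 0.1833
Iter 9: z = -0.3535 + -0.1491i, |z|^2 = 0.1472
Iter 10: z = -0.3473 + -0.1996i, |z|^2 = 0.1605
Iter 11: z = -0.3692 + -0.1664i, |z|^2 = 0.1640
Iter 12: z = -0.3414 + -0.1821i, |z|^2 = 0.1497
Iter 13: z = -0.3666 + -0.1806i, |z|^2 = 0.1671
Iter 14: z = -0.3482 + -0.1725i, |z|^2 = 0.1510
Iter 15: z = -0.3585 + -0.1848i, |z|^2 = 0.1627
Iter 16: z = -0.3556 + -0.1725i, |z|^2 = 0.1562
Iter 17: z = -0.3533 + -0.1823i, |z|^2 = 0.1580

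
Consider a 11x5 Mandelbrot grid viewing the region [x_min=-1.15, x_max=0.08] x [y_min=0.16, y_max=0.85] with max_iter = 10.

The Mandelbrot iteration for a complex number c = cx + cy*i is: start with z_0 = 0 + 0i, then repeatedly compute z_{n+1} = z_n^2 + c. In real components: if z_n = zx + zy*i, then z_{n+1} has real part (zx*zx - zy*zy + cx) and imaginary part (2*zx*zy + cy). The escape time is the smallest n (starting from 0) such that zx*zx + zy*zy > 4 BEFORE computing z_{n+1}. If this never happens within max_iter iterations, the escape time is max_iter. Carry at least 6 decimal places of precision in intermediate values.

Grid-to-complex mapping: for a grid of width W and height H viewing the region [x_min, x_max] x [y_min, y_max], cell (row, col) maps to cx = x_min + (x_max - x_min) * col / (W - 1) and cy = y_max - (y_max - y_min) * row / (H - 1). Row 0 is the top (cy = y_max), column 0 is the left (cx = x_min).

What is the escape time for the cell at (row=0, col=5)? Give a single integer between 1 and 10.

Answer: 4

Derivation:
z_0 = 0 + 0i, c = -0.5350 + 0.8500i
Iter 1: z = -0.5350 + 0.8500i, |z|^2 = 1.0087
Iter 2: z = -0.9713 + -0.0595i, |z|^2 = 0.9469
Iter 3: z = 0.4048 + 0.9656i, |z|^2 = 1.0962
Iter 4: z = -1.3035 + 1.6318i, |z|^2 = 4.3618
Escaped at iteration 4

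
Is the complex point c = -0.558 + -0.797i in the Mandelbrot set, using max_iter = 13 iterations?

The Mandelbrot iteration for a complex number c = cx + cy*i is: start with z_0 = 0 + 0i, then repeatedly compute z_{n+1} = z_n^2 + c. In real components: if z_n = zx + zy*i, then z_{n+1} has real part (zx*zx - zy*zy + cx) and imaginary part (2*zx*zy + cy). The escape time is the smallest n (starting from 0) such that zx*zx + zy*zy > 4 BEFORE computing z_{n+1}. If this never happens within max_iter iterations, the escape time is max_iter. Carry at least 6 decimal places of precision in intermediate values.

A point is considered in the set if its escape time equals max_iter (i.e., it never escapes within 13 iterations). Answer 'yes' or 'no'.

z_0 = 0 + 0i, c = -0.5580 + -0.7970i
Iter 1: z = -0.5580 + -0.7970i, |z|^2 = 0.9466
Iter 2: z = -0.8818 + 0.0925i, |z|^2 = 0.7862
Iter 3: z = 0.2111 + -0.9601i, |z|^2 = 0.9663
Iter 4: z = -1.4351 + -1.2023i, |z|^2 = 3.5053
Iter 5: z = 0.0560 + 2.6541i, |z|^2 = 7.0472
Escaped at iteration 5

Answer: no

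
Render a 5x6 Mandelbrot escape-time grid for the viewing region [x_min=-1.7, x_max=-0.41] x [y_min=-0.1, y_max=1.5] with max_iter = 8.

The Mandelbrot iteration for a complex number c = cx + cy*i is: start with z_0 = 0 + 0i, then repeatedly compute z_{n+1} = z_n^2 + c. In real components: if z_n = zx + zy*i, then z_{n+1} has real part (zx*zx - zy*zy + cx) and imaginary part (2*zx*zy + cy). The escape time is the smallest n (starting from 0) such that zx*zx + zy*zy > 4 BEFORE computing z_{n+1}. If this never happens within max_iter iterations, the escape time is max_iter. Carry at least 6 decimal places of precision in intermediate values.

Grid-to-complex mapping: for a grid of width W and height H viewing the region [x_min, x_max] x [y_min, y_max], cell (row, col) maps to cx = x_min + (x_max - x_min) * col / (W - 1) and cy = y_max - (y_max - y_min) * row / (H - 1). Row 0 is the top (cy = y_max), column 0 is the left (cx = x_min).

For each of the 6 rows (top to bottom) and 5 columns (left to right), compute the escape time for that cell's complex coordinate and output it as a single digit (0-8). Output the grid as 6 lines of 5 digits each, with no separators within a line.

(row=0, col=0): c = -1.7000 + 1.5000i → escape time 1
(row=0, col=1): c = -1.3775 + 1.5000i → escape time 1
(row=0, col=2): c = -1.0550 + 1.5000i → escape time 2
(row=0, col=3): c = -0.7325 + 1.5000i → escape time 2
(row=0, col=4): c = -0.4100 + 1.5000i → escape time 2
(row=1, col=0): c = -1.7000 + 1.1800i → escape time 1
(row=1, col=1): c = -1.3775 + 1.1800i → escape time 2
(row=1, col=2): c = -1.0550 + 1.1800i → escape time 3
(row=1, col=3): c = -0.7325 + 1.1800i → escape time 3
(row=1, col=4): c = -0.4100 + 1.1800i → escape time 3
(row=2, col=0): c = -1.7000 + 0.8600i → escape time 2
(row=2, col=1): c = -1.3775 + 0.8600i → escape time 3
(row=2, col=2): c = -1.0550 + 0.8600i → escape time 3
(row=2, col=3): c = -0.7325 + 0.8600i → escape time 4
(row=2, col=4): c = -0.4100 + 0.8600i → escape time 5
(row=3, col=0): c = -1.7000 + 0.5400i → escape time 3
(row=3, col=1): c = -1.3775 + 0.5400i → escape time 3
(row=3, col=2): c = -1.0550 + 0.5400i → escape time 5
(row=3, col=3): c = -0.7325 + 0.5400i → escape time 6
(row=3, col=4): c = -0.4100 + 0.5400i → escape time 8
(row=4, col=0): c = -1.7000 + 0.2200i → escape time 4
(row=4, col=1): c = -1.3775 + 0.2200i → escape time 7
(row=4, col=2): c = -1.0550 + 0.2200i → escape time 8
(row=4, col=3): c = -0.7325 + 0.2200i → escape time 8
(row=4, col=4): c = -0.4100 + 0.2200i → escape time 8
(row=5, col=0): c = -1.7000 + -0.1000i → escape time 6
(row=5, col=1): c = -1.3775 + -0.1000i → escape time 8
(row=5, col=2): c = -1.0550 + -0.1000i → escape time 8
(row=5, col=3): c = -0.7325 + -0.1000i → escape time 8
(row=5, col=4): c = -0.4100 + -0.1000i → escape time 8

Answer: 11222
12333
23345
33568
47888
68888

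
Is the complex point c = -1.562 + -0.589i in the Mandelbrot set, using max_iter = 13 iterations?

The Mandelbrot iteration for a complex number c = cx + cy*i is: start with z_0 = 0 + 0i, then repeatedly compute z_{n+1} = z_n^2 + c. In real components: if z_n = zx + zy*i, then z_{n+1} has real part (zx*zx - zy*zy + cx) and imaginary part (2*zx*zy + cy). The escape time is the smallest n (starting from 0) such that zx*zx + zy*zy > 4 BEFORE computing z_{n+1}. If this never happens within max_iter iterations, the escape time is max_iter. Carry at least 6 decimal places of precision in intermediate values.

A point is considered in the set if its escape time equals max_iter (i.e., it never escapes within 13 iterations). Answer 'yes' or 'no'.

z_0 = 0 + 0i, c = -1.5620 + -0.5890i
Iter 1: z = -1.5620 + -0.5890i, |z|^2 = 2.7868
Iter 2: z = 0.5309 + 1.2510i, |z|^2 = 1.8470
Iter 3: z = -2.8452 + 0.7394i, |z|^2 = 8.6420
Escaped at iteration 3

Answer: no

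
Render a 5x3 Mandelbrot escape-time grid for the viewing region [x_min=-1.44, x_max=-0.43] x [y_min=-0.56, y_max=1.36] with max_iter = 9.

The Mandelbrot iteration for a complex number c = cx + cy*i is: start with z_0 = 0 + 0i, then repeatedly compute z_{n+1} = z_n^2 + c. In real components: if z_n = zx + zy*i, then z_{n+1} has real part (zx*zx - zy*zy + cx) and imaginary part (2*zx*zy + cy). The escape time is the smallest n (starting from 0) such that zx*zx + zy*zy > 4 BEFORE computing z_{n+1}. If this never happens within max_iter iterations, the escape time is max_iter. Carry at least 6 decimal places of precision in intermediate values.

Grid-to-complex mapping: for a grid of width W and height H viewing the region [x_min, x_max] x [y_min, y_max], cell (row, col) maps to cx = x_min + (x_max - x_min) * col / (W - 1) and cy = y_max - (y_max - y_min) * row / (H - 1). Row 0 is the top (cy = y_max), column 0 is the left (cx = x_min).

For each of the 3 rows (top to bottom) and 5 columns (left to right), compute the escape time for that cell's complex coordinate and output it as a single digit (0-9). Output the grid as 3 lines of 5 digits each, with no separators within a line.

(row=0, col=0): c = -1.4400 + 1.3600i → escape time 2
(row=0, col=1): c = -1.1875 + 1.3600i → escape time 2
(row=0, col=2): c = -0.9350 + 1.3600i → escape time 2
(row=0, col=3): c = -0.6825 + 1.3600i → escape time 2
(row=0, col=4): c = -0.4300 + 1.3600i → escape time 2
(row=1, col=0): c = -1.4400 + 0.4000i → escape time 4
(row=1, col=1): c = -1.1875 + 0.4000i → escape time 7
(row=1, col=2): c = -0.9350 + 0.4000i → escape time 7
(row=1, col=3): c = -0.6825 + 0.4000i → escape time 9
(row=1, col=4): c = -0.4300 + 0.4000i → escape time 9
(row=2, col=0): c = -1.4400 + -0.5600i → escape time 3
(row=2, col=1): c = -1.1875 + -0.5600i → escape time 4
(row=2, col=2): c = -0.9350 + -0.5600i → escape time 5
(row=2, col=3): c = -0.6825 + -0.5600i → escape time 7
(row=2, col=4): c = -0.4300 + -0.5600i → escape time 9

Answer: 22222
47799
34579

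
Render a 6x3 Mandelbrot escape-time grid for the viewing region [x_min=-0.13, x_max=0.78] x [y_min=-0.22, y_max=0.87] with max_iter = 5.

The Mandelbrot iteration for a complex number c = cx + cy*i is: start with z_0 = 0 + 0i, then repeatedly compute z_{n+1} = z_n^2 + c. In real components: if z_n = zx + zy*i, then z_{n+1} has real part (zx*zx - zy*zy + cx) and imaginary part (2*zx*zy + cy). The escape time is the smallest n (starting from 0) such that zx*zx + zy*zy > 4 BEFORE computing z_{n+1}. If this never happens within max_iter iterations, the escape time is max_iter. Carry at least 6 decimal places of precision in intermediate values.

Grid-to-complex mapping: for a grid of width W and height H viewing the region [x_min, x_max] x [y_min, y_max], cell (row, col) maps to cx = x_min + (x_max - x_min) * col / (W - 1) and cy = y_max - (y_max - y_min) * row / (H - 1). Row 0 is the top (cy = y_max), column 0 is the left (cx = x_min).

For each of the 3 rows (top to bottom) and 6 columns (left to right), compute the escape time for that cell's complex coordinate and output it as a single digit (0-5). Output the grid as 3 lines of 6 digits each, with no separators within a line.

(row=0, col=0): c = -0.1300 + 0.8700i → escape time 5
(row=0, col=1): c = 0.0520 + 0.8700i → escape time 5
(row=0, col=2): c = 0.2340 + 0.8700i → escape time 4
(row=0, col=3): c = 0.4160 + 0.8700i → escape time 3
(row=0, col=4): c = 0.5980 + 0.8700i → escape time 3
(row=0, col=5): c = 0.7800 + 0.8700i → escape time 2
(row=1, col=0): c = -0.1300 + 0.3250i → escape time 5
(row=1, col=1): c = 0.0520 + 0.3250i → escape time 5
(row=1, col=2): c = 0.2340 + 0.3250i → escape time 5
(row=1, col=3): c = 0.4160 + 0.3250i → escape time 5
(row=1, col=4): c = 0.5980 + 0.3250i → escape time 4
(row=1, col=5): c = 0.7800 + 0.3250i → escape time 3
(row=2, col=0): c = -0.1300 + -0.2200i → escape time 5
(row=2, col=1): c = 0.0520 + -0.2200i → escape time 5
(row=2, col=2): c = 0.2340 + -0.2200i → escape time 5
(row=2, col=3): c = 0.4160 + -0.2200i → escape time 5
(row=2, col=4): c = 0.5980 + -0.2200i → escape time 4
(row=2, col=5): c = 0.7800 + -0.2200i → escape time 3

Answer: 554332
555543
555543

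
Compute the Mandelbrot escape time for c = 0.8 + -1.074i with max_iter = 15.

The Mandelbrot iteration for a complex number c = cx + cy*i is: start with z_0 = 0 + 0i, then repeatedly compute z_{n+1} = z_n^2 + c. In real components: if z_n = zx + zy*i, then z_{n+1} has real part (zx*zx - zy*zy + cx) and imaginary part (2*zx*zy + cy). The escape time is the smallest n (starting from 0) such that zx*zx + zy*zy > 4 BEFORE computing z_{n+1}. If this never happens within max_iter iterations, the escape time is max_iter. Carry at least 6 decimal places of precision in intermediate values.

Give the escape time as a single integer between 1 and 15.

Answer: 2

Derivation:
z_0 = 0 + 0i, c = 0.8000 + -1.0740i
Iter 1: z = 0.8000 + -1.0740i, |z|^2 = 1.7935
Iter 2: z = 0.2865 + -2.7924i, |z|^2 = 7.8796
Escaped at iteration 2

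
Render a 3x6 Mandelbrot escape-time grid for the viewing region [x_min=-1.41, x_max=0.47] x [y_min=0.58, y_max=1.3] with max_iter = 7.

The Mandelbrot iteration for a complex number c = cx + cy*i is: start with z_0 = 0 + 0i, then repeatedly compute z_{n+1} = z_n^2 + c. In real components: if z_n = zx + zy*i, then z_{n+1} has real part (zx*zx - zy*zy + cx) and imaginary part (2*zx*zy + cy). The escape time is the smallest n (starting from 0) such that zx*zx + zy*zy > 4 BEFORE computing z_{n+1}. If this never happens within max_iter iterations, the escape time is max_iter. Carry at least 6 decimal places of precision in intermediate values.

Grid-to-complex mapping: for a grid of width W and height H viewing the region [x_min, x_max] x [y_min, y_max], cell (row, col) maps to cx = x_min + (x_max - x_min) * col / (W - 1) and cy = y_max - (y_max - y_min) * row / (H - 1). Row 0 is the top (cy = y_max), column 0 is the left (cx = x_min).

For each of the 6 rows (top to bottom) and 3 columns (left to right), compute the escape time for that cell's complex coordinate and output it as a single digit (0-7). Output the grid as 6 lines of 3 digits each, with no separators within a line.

(row=0, col=0): c = -1.4100 + 1.3000i → escape time 2
(row=0, col=1): c = -0.4700 + 1.3000i → escape time 3
(row=0, col=2): c = 0.4700 + 1.3000i → escape time 2
(row=1, col=0): c = -1.4100 + 1.1560i → escape time 2
(row=1, col=1): c = -0.4700 + 1.1560i → escape time 3
(row=1, col=2): c = 0.4700 + 1.1560i → escape time 2
(row=2, col=0): c = -1.4100 + 1.0120i → escape time 3
(row=2, col=1): c = -0.4700 + 1.0120i → escape time 4
(row=2, col=2): c = 0.4700 + 1.0120i → escape time 3
(row=3, col=0): c = -1.4100 + 0.8680i → escape time 3
(row=3, col=1): c = -0.4700 + 0.8680i → escape time 5
(row=3, col=2): c = 0.4700 + 0.8680i → escape time 3
(row=4, col=0): c = -1.4100 + 0.7240i → escape time 3
(row=4, col=1): c = -0.4700 + 0.7240i → escape time 7
(row=4, col=2): c = 0.4700 + 0.7240i → escape time 4
(row=5, col=0): c = -1.4100 + 0.5800i → escape time 3
(row=5, col=1): c = -0.4700 + 0.5800i → escape time 7
(row=5, col=2): c = 0.4700 + 0.5800i → escape time 5

Answer: 232
232
343
353
374
375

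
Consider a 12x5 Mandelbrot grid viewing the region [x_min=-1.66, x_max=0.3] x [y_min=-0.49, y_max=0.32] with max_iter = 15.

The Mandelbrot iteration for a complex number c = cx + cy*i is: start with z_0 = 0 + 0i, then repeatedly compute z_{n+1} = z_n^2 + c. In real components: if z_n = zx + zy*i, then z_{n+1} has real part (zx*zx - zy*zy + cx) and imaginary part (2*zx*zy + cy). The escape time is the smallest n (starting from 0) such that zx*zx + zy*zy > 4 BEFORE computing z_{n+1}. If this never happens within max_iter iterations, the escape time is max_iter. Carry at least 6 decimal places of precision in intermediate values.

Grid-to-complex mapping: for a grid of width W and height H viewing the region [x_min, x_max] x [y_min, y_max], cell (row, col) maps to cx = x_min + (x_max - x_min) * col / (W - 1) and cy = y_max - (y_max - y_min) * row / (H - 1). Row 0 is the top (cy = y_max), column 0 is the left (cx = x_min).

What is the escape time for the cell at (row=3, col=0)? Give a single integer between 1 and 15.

z_0 = 0 + 0i, c = -1.6600 + -0.2875i
Iter 1: z = -1.6600 + -0.2875i, |z|^2 = 2.8383
Iter 2: z = 1.0129 + 0.6670i, |z|^2 = 1.4709
Iter 3: z = -1.0788 + 1.0638i, |z|^2 = 2.2955
Iter 4: z = -1.6277 + -2.5828i, |z|^2 = 9.3201
Escaped at iteration 4

Answer: 4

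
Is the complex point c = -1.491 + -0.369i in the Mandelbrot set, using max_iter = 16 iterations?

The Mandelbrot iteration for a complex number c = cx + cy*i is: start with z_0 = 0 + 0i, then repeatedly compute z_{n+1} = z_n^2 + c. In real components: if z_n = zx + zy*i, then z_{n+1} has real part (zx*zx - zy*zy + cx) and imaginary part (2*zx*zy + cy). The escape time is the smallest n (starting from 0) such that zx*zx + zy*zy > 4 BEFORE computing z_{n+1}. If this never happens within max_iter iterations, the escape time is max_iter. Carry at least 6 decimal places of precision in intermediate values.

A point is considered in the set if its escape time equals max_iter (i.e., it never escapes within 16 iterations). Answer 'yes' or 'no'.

Answer: no

Derivation:
z_0 = 0 + 0i, c = -1.4910 + -0.3690i
Iter 1: z = -1.4910 + -0.3690i, |z|^2 = 2.3592
Iter 2: z = 0.5959 + 0.7314i, |z|^2 = 0.8900
Iter 3: z = -1.6708 + 0.5027i, |z|^2 = 3.0441
Iter 4: z = 1.0478 + -2.0487i, |z|^2 = 5.2948
Escaped at iteration 4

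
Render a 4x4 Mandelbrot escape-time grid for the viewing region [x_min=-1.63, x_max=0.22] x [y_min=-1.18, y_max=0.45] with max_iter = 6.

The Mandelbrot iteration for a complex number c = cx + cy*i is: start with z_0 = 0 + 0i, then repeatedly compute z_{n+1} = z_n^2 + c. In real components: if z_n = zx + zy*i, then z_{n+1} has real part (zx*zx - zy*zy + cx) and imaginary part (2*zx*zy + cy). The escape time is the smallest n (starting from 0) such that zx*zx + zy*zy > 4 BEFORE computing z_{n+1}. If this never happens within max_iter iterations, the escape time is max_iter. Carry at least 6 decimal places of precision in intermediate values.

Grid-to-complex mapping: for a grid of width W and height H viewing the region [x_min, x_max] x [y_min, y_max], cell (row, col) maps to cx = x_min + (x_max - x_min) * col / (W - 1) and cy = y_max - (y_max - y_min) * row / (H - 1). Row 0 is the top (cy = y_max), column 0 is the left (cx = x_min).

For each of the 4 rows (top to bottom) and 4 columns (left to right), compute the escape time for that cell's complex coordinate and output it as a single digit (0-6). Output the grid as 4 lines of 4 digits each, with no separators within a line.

Answer: 3566
6666
3466
1332

Derivation:
(row=0, col=0): c = -1.6300 + 0.4500i → escape time 3
(row=0, col=1): c = -1.0133 + 0.4500i → escape time 5
(row=0, col=2): c = -0.3967 + 0.4500i → escape time 6
(row=0, col=3): c = 0.2200 + 0.4500i → escape time 6
(row=1, col=0): c = -1.6300 + -0.0933i → escape time 6
(row=1, col=1): c = -1.0133 + -0.0933i → escape time 6
(row=1, col=2): c = -0.3967 + -0.0933i → escape time 6
(row=1, col=3): c = 0.2200 + -0.0933i → escape time 6
(row=2, col=0): c = -1.6300 + -0.6367i → escape time 3
(row=2, col=1): c = -1.0133 + -0.6367i → escape time 4
(row=2, col=2): c = -0.3967 + -0.6367i → escape time 6
(row=2, col=3): c = 0.2200 + -0.6367i → escape time 6
(row=3, col=0): c = -1.6300 + -1.1800i → escape time 1
(row=3, col=1): c = -1.0133 + -1.1800i → escape time 3
(row=3, col=2): c = -0.3967 + -1.1800i → escape time 3
(row=3, col=3): c = 0.2200 + -1.1800i → escape time 2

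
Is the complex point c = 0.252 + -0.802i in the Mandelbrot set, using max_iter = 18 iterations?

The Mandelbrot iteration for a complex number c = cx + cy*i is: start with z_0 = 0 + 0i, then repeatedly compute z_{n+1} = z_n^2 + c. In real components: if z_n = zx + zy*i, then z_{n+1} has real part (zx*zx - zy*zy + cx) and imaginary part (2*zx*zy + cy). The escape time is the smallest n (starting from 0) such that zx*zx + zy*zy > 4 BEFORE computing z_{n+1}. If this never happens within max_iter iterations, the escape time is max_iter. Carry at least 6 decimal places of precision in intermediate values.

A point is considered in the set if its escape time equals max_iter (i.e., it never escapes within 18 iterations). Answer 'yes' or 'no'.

Answer: no

Derivation:
z_0 = 0 + 0i, c = 0.2520 + -0.8020i
Iter 1: z = 0.2520 + -0.8020i, |z|^2 = 0.7067
Iter 2: z = -0.3277 + -1.2062i, |z|^2 = 1.5623
Iter 3: z = -1.0956 + -0.0115i, |z|^2 = 1.2004
Iter 4: z = 1.4521 + -0.7769i, |z|^2 = 2.7122
Iter 5: z = 1.7570 + -3.0583i, |z|^2 = 12.4403
Escaped at iteration 5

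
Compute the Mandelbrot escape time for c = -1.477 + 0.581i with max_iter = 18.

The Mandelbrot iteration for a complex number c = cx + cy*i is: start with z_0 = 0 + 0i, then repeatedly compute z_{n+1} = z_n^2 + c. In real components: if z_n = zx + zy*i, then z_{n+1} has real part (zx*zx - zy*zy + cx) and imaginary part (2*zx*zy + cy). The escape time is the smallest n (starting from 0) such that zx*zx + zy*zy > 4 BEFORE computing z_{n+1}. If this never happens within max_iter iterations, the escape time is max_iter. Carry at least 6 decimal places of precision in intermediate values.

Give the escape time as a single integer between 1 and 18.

z_0 = 0 + 0i, c = -1.4770 + 0.5810i
Iter 1: z = -1.4770 + 0.5810i, |z|^2 = 2.5191
Iter 2: z = 0.3670 + -1.1353i, |z|^2 = 1.4235
Iter 3: z = -2.6312 + -0.2522i, |z|^2 = 6.9867
Escaped at iteration 3

Answer: 3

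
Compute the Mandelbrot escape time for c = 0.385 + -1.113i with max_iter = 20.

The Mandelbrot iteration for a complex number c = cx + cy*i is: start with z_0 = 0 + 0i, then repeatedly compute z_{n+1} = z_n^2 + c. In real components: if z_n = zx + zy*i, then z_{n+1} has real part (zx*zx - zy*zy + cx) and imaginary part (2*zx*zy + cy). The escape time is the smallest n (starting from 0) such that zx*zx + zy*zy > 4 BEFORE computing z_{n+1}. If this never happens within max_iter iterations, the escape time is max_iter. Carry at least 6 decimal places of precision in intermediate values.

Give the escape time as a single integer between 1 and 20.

Answer: 2

Derivation:
z_0 = 0 + 0i, c = 0.3850 + -1.1130i
Iter 1: z = 0.3850 + -1.1130i, |z|^2 = 1.3870
Iter 2: z = -0.7055 + -1.9700i, |z|^2 = 4.3787
Escaped at iteration 2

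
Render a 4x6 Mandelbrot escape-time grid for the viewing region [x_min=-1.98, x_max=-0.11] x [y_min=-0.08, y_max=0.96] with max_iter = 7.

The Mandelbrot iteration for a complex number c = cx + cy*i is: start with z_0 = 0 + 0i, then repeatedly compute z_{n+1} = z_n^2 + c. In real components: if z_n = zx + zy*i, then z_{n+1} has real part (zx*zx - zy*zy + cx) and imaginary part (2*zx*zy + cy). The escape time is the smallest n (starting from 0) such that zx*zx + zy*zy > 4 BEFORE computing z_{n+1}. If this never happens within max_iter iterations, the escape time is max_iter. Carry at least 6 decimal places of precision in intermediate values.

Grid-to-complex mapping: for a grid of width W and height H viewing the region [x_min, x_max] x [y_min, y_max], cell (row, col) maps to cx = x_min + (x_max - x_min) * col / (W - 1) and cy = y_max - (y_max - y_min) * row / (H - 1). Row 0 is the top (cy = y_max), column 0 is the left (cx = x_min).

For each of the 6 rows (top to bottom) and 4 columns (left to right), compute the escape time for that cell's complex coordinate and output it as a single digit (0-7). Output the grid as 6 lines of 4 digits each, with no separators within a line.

Answer: 1347
1347
1367
1677
3777
4777

Derivation:
(row=0, col=0): c = -1.9800 + 0.9600i → escape time 1
(row=0, col=1): c = -1.3567 + 0.9600i → escape time 3
(row=0, col=2): c = -0.7333 + 0.9600i → escape time 4
(row=0, col=3): c = -0.1100 + 0.9600i → escape time 7
(row=1, col=0): c = -1.9800 + 0.7520i → escape time 1
(row=1, col=1): c = -1.3567 + 0.7520i → escape time 3
(row=1, col=2): c = -0.7333 + 0.7520i → escape time 4
(row=1, col=3): c = -0.1100 + 0.7520i → escape time 7
(row=2, col=0): c = -1.9800 + 0.5440i → escape time 1
(row=2, col=1): c = -1.3567 + 0.5440i → escape time 3
(row=2, col=2): c = -0.7333 + 0.5440i → escape time 6
(row=2, col=3): c = -0.1100 + 0.5440i → escape time 7
(row=3, col=0): c = -1.9800 + 0.3360i → escape time 1
(row=3, col=1): c = -1.3567 + 0.3360i → escape time 6
(row=3, col=2): c = -0.7333 + 0.3360i → escape time 7
(row=3, col=3): c = -0.1100 + 0.3360i → escape time 7
(row=4, col=0): c = -1.9800 + 0.1280i → escape time 3
(row=4, col=1): c = -1.3567 + 0.1280i → escape time 7
(row=4, col=2): c = -0.7333 + 0.1280i → escape time 7
(row=4, col=3): c = -0.1100 + 0.1280i → escape time 7
(row=5, col=0): c = -1.9800 + -0.0800i → escape time 4
(row=5, col=1): c = -1.3567 + -0.0800i → escape time 7
(row=5, col=2): c = -0.7333 + -0.0800i → escape time 7
(row=5, col=3): c = -0.1100 + -0.0800i → escape time 7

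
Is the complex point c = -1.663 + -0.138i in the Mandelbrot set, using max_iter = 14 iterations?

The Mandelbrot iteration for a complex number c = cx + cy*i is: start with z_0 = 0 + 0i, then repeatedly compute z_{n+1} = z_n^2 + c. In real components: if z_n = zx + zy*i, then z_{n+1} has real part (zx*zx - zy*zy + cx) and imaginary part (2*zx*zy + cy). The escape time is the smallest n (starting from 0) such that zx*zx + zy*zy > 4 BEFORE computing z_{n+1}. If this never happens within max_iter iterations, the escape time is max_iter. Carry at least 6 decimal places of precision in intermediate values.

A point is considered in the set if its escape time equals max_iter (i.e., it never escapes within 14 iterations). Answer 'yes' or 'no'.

Answer: no

Derivation:
z_0 = 0 + 0i, c = -1.6630 + -0.1380i
Iter 1: z = -1.6630 + -0.1380i, |z|^2 = 2.7846
Iter 2: z = 1.0835 + 0.3210i, |z|^2 = 1.2771
Iter 3: z = -0.5920 + 0.5576i, |z|^2 = 0.6614
Iter 4: z = -1.6234 + -0.7982i, |z|^2 = 3.2727
Iter 5: z = 0.3354 + 2.4537i, |z|^2 = 6.1330
Escaped at iteration 5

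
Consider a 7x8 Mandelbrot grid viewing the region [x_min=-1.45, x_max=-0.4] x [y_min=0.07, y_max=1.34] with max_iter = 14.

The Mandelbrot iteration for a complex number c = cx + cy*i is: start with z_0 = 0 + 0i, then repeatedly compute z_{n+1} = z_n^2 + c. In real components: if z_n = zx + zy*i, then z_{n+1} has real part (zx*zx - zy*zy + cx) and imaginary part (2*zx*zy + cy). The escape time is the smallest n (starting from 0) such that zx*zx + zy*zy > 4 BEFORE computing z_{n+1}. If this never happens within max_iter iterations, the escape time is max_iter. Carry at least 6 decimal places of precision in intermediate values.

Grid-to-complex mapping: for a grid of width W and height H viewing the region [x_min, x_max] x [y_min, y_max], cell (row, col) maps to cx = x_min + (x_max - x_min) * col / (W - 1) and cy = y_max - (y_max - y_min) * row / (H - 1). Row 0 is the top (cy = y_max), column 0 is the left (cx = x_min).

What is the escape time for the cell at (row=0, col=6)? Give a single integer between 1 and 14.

z_0 = 0 + 0i, c = -0.4000 + 1.3400i
Iter 1: z = -0.4000 + 1.3400i, |z|^2 = 1.9556
Iter 2: z = -2.0356 + 0.2680i, |z|^2 = 4.2155
Escaped at iteration 2

Answer: 2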